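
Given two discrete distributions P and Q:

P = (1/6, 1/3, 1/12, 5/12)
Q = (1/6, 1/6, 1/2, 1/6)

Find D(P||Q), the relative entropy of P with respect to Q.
D(P||Q) = Σ P(i) log₂(P(i)/Q(i))
  i=0: (1/6) × log₂((1/6)/(1/6)) = (1/6) × log₂(1) = 0.0000
  i=1: (1/3) × log₂((1/3)/(1/6)) = (1/3) × log₂(2) = 0.3333
  i=2: (1/12) × log₂((1/12)/(1/2)) = (1/12) × log₂(1/6) = -0.2154
  i=3: (5/12) × log₂((5/12)/(1/6)) = (5/12) × log₂(5/2) = 0.5508
D(P||Q) = 0.0000 + 0.3333 - 0.2154 + 0.5508
  = 0.6687 bits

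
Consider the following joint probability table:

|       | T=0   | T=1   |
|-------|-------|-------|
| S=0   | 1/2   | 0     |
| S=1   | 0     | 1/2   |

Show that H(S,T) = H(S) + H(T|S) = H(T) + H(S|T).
Marginal P(S) (row sums):
  P(S=0) = 1/2 + 0 = 1/2
  P(S=1) = 0 + 1/2 = 1/2
Marginal P(T) (column sums):
  P(T=0) = 1/2 + 0 = 1/2
  P(T=1) = 0 + 1/2 = 1/2

Decomposition 1: H(S) + H(T|S)
H(S) = -[(1/2)·log₂(1/2) + (1/2)·log₂(1/2)]
  = 0.5000 + 0.5000
  = 1.0000 bits
H(T|S) = -Σ P(S,T)·log₂ P(T|S), where P(T|S) = P(S,T) / P(S)
  (cells with P(S,T) = 0 contribute 0)
  (S=0,T=0): P(T|S) = (1/2)/(1/2) = 1;  -(1/2)·log₂(1) = 0.0000
  (S=1,T=1): P(T|S) = (1/2)/(1/2) = 1;  -(1/2)·log₂(1) = 0.0000
H(T|S) = 0.0000 + 0.0000
  = 0.0000 bits
H(S) + H(T|S) = 1.0000 + 0.0000 = 1.0000 bits

Decomposition 2: H(T) + H(S|T)
H(T) = -[(1/2)·log₂(1/2) + (1/2)·log₂(1/2)]
  = 0.5000 + 0.5000
  = 1.0000 bits
H(S|T) = -Σ P(S,T)·log₂ P(S|T), where P(S|T) = P(S,T) / P(T)
  (cells with P(S,T) = 0 contribute 0)
  (S=0,T=0): P(S|T) = (1/2)/(1/2) = 1;  -(1/2)·log₂(1) = 0.0000
  (S=1,T=1): P(S|T) = (1/2)/(1/2) = 1;  -(1/2)·log₂(1) = 0.0000
H(S|T) = 0.0000 + 0.0000
  = 0.0000 bits
H(T) + H(S|T) = 1.0000 + 0.0000 = 1.0000 bits

Direct computation of the joint entropy:
H(S,T) = -[(1/2)·log₂(1/2) + (1/2)·log₂(1/2)]
  = 0.5000 + 0.5000
  = 1.0000 bits

All three agree: H(S,T) = 1.0000 bits ✓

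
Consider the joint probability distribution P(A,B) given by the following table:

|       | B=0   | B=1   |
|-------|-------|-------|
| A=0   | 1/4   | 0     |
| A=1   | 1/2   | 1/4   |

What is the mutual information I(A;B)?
Marginal P(A) (row sums):
  P(A=0) = 1/4 + 0 = 1/4
  P(A=1) = 1/2 + 1/4 = 3/4
Marginal P(B) (column sums):
  P(B=0) = 1/4 + 1/2 = 3/4
  P(B=1) = 0 + 1/4 = 1/4

H(A) = -[(1/4)·log₂(1/4) + (3/4)·log₂(3/4)]
  = 0.5000 + 0.3113
  = 0.8113 bits
H(B) = -[(3/4)·log₂(3/4) + (1/4)·log₂(1/4)]
  = 0.3113 + 0.5000
  = 0.8113 bits
H(A,B) = -[(1/4)·log₂(1/4) + (1/2)·log₂(1/2) + (1/4)·log₂(1/4)]
  = 0.5000 + 0.5000 + 0.5000
  = 1.5000 bits

I(A;B) = H(A) + H(B) - H(A,B)
  = 0.8113 + 0.8113 - 1.5000
  = 0.1226 bits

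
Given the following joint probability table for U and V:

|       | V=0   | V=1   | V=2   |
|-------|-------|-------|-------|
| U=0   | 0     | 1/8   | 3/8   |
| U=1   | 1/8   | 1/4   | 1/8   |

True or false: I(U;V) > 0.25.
Marginal P(U) (row sums):
  P(U=0) = 0 + 1/8 + 3/8 = 1/2
  P(U=1) = 1/8 + 1/4 + 1/8 = 1/2
Marginal P(V) (column sums):
  P(V=0) = 0 + 1/8 = 1/8
  P(V=1) = 1/8 + 1/4 = 3/8
  P(V=2) = 3/8 + 1/8 = 1/2

H(U) = -[(1/2)·log₂(1/2) + (1/2)·log₂(1/2)]
  = 0.5000 + 0.5000
  = 1.0000 bits
H(V) = -[(1/8)·log₂(1/8) + (3/8)·log₂(3/8) + (1/2)·log₂(1/2)]
  = 0.3750 + 0.5306 + 0.5000
  = 1.4056 bits
H(U,V) = -[(1/8)·log₂(1/8) + (3/8)·log₂(3/8) + (1/8)·log₂(1/8) + (1/4)·log₂(1/4) + (1/8)·log₂(1/8)]
  = 0.3750 + 0.5306 + 0.3750 + 0.5000 + 0.3750
  = 2.1556 bits

I(U;V) = H(U) + H(V) - H(U,V)
  = 1.0000 + 1.4056 - 2.1556
  = 0.2500 bits

False. I(U;V) = 0.2500 bits, which is ≤ 0.25 bits.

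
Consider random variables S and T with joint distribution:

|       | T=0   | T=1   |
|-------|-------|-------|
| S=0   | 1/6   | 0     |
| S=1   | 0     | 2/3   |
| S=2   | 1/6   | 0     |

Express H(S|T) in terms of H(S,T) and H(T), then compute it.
H(S|T) = H(S,T) - H(T)

Marginal P(T) (column sums):
  P(T=0) = 1/6 + 0 + 1/6 = 1/3
  P(T=1) = 0 + 2/3 + 0 = 2/3

H(S,T) = -[(1/6)·log₂(1/6) + (2/3)·log₂(2/3) + (1/6)·log₂(1/6)]
  = 0.4308 + 0.3900 + 0.4308
  = 1.2516 bits
H(T) = -[(1/3)·log₂(1/3) + (2/3)·log₂(2/3)]
  = 0.5283 + 0.3900
  = 0.9183 bits

H(S|T) = 1.2516 - 0.9183 = 0.3333 bits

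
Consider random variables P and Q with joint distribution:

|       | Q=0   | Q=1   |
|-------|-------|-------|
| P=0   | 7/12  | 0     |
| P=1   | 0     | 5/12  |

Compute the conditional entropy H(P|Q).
Marginal P(Q) (column sums):
  P(Q=0) = 7/12 + 0 = 7/12
  P(Q=1) = 0 + 5/12 = 5/12

H(P|Q) = -Σ P(P,Q)·log₂ P(P|Q), where P(P|Q) = P(P,Q) / P(Q)
  (cells with P(P,Q) = 0 contribute 0)
  (P=0,Q=0): P(P|Q) = (7/12)/(7/12) = 1;  -(7/12)·log₂(1) = 0.0000
  (P=1,Q=1): P(P|Q) = (5/12)/(5/12) = 1;  -(5/12)·log₂(1) = 0.0000
H(P|Q) = 0.0000 + 0.0000
  = 0.0000 bits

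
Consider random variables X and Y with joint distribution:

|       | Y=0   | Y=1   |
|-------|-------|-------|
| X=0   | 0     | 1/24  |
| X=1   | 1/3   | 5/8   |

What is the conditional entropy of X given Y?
Marginal P(Y) (column sums):
  P(Y=0) = 0 + 1/3 = 1/3
  P(Y=1) = 1/24 + 5/8 = 2/3

H(X|Y) = -Σ P(X,Y)·log₂ P(X|Y), where P(X|Y) = P(X,Y) / P(Y)
  (cells with P(X,Y) = 0 contribute 0)
  (X=0,Y=1): P(X|Y) = (1/24)/(2/3) = 1/16;  -(1/24)·log₂(1/16) = 0.1667
  (X=1,Y=0): P(X|Y) = (1/3)/(1/3) = 1;  -(1/3)·log₂(1) = 0.0000
  (X=1,Y=1): P(X|Y) = (5/8)/(2/3) = 15/16;  -(5/8)·log₂(15/16) = 0.0582
H(X|Y) = 0.1667 + 0.0000 + 0.0582
  = 0.2249 bits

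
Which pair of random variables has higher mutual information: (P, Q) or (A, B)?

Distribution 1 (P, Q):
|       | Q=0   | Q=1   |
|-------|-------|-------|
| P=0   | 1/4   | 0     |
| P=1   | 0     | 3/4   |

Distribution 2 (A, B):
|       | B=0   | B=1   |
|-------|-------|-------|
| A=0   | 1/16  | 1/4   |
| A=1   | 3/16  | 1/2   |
Distribution 1 (P, Q):
Marginal P(P) (row sums):
  P(P=0) = 1/4 + 0 = 1/4
  P(P=1) = 0 + 3/4 = 3/4
Marginal P(Q) (column sums):
  P(Q=0) = 1/4 + 0 = 1/4
  P(Q=1) = 0 + 3/4 = 3/4

H(P) = -[(1/4)·log₂(1/4) + (3/4)·log₂(3/4)]
  = 0.5000 + 0.3113
  = 0.8113 bits
H(Q) = -[(1/4)·log₂(1/4) + (3/4)·log₂(3/4)]
  = 0.5000 + 0.3113
  = 0.8113 bits
H(P,Q) = -[(1/4)·log₂(1/4) + (3/4)·log₂(3/4)]
  = 0.5000 + 0.3113
  = 0.8113 bits

I(P;Q) = H(P) + H(Q) - H(P,Q)
  = 0.8113 + 0.8113 - 0.8113
  = 0.8113 bits

Distribution 2 (A, B):
Marginal P(A) (row sums):
  P(A=0) = 1/16 + 1/4 = 5/16
  P(A=1) = 3/16 + 1/2 = 11/16
Marginal P(B) (column sums):
  P(B=0) = 1/16 + 3/16 = 1/4
  P(B=1) = 1/4 + 1/2 = 3/4

H(A) = -[(5/16)·log₂(5/16) + (11/16)·log₂(11/16)]
  = 0.5244 + 0.3716
  = 0.8960 bits
H(B) = -[(1/4)·log₂(1/4) + (3/4)·log₂(3/4)]
  = 0.5000 + 0.3113
  = 0.8113 bits
H(A,B) = -[(1/16)·log₂(1/16) + (1/4)·log₂(1/4) + (3/16)·log₂(3/16) + (1/2)·log₂(1/2)]
  = 0.2500 + 0.5000 + 0.4528 + 0.5000
  = 1.7028 bits

I(A;B) = H(A) + H(B) - H(A,B)
  = 0.8960 + 0.8113 - 1.7028
  = 0.0045 bits

I(P;Q) = 0.8113 bits > I(A;B) = 0.0045 bits, so (P, Q) has the higher mutual information (stronger dependence).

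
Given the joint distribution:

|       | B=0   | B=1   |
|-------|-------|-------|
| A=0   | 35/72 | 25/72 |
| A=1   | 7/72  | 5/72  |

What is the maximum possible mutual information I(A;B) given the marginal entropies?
The upper bound on mutual information is I(A;B) ≤ min(H(A), H(B)).

Marginal P(A) (row sums):
  P(A=0) = 35/72 + 25/72 = 5/6
  P(A=1) = 7/72 + 5/72 = 1/6
Marginal P(B) (column sums):
  P(B=0) = 35/72 + 7/72 = 7/12
  P(B=1) = 25/72 + 5/72 = 5/12

H(A) = -[(5/6)·log₂(5/6) + (1/6)·log₂(1/6)]
  = 0.2192 + 0.4308
  = 0.6500 bits
H(B) = -[(7/12)·log₂(7/12) + (5/12)·log₂(5/12)]
  = 0.4536 + 0.5263
  = 0.9799 bits

Maximum possible I(A;B) = min(0.6500, 0.9799) = 0.6500 bits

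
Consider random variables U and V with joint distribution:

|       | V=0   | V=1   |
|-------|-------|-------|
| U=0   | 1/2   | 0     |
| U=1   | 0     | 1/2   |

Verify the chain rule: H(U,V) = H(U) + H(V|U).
Left side:
H(U,V) = -[(1/2)·log₂(1/2) + (1/2)·log₂(1/2)]
  = 0.5000 + 0.5000
  = 1.0000 bits

Right side:
Marginal P(U) (row sums):
  P(U=0) = 1/2 + 0 = 1/2
  P(U=1) = 0 + 1/2 = 1/2
H(U) = -[(1/2)·log₂(1/2) + (1/2)·log₂(1/2)]
  = 0.5000 + 0.5000
  = 1.0000 bits
H(V|U) = -Σ P(U,V)·log₂ P(V|U), where P(V|U) = P(U,V) / P(U)
  (cells with P(U,V) = 0 contribute 0)
  (U=0,V=0): P(V|U) = (1/2)/(1/2) = 1;  -(1/2)·log₂(1) = 0.0000
  (U=1,V=1): P(V|U) = (1/2)/(1/2) = 1;  -(1/2)·log₂(1) = 0.0000
H(V|U) = 0.0000 + 0.0000
  = 0.0000 bits
H(U) + H(V|U) = 1.0000 + 0.0000 = 1.0000 bits

Both sides equal 1.0000 bits, so the chain rule holds ✓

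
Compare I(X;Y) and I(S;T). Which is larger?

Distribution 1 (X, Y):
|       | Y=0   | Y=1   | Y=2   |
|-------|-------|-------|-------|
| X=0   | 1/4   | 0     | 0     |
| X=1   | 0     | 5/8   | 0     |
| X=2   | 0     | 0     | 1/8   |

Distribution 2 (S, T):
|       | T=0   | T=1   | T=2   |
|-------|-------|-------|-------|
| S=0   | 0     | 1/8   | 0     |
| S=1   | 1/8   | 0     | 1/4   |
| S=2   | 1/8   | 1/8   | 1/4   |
Distribution 1 (X, Y):
Marginal P(X) (row sums):
  P(X=0) = 1/4 + 0 + 0 = 1/4
  P(X=1) = 0 + 5/8 + 0 = 5/8
  P(X=2) = 0 + 0 + 1/8 = 1/8
Marginal P(Y) (column sums):
  P(Y=0) = 1/4 + 0 + 0 = 1/4
  P(Y=1) = 0 + 5/8 + 0 = 5/8
  P(Y=2) = 0 + 0 + 1/8 = 1/8

H(X) = -[(1/4)·log₂(1/4) + (5/8)·log₂(5/8) + (1/8)·log₂(1/8)]
  = 0.5000 + 0.4238 + 0.3750
  = 1.2988 bits
H(Y) = -[(1/4)·log₂(1/4) + (5/8)·log₂(5/8) + (1/8)·log₂(1/8)]
  = 0.5000 + 0.4238 + 0.3750
  = 1.2988 bits
H(X,Y) = -[(1/4)·log₂(1/4) + (5/8)·log₂(5/8) + (1/8)·log₂(1/8)]
  = 0.5000 + 0.4238 + 0.3750
  = 1.2988 bits

I(X;Y) = H(X) + H(Y) - H(X,Y)
  = 1.2988 + 1.2988 - 1.2988
  = 1.2988 bits

Distribution 2 (S, T):
Marginal P(S) (row sums):
  P(S=0) = 0 + 1/8 + 0 = 1/8
  P(S=1) = 1/8 + 0 + 1/4 = 3/8
  P(S=2) = 1/8 + 1/8 + 1/4 = 1/2
Marginal P(T) (column sums):
  P(T=0) = 0 + 1/8 + 1/8 = 1/4
  P(T=1) = 1/8 + 0 + 1/8 = 1/4
  P(T=2) = 0 + 1/4 + 1/4 = 1/2

H(S) = -[(1/8)·log₂(1/8) + (3/8)·log₂(3/8) + (1/2)·log₂(1/2)]
  = 0.3750 + 0.5306 + 0.5000
  = 1.4056 bits
H(T) = -[(1/4)·log₂(1/4) + (1/4)·log₂(1/4) + (1/2)·log₂(1/2)]
  = 0.5000 + 0.5000 + 0.5000
  = 1.5000 bits
H(S,T) = -[(1/8)·log₂(1/8) + (1/8)·log₂(1/8) + (1/4)·log₂(1/4) + (1/8)·log₂(1/8) + (1/8)·log₂(1/8) + (1/4)·log₂(1/4)]
  = 0.3750 + 0.3750 + 0.5000 + 0.3750 + 0.3750 + 0.5000
  = 2.5000 bits

I(S;T) = H(S) + H(T) - H(S,T)
  = 1.4056 + 1.5000 - 2.5000
  = 0.4056 bits

I(X;Y) = 1.2988 bits > I(S;T) = 0.4056 bits, so (X, Y) has the higher mutual information (stronger dependence).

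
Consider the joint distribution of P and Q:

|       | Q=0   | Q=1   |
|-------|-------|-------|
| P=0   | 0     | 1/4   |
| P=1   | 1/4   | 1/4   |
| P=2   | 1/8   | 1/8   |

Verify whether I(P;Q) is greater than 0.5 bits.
Marginal P(P) (row sums):
  P(P=0) = 0 + 1/4 = 1/4
  P(P=1) = 1/4 + 1/4 = 1/2
  P(P=2) = 1/8 + 1/8 = 1/4
Marginal P(Q) (column sums):
  P(Q=0) = 0 + 1/4 + 1/8 = 3/8
  P(Q=1) = 1/4 + 1/4 + 1/8 = 5/8

H(P) = -[(1/4)·log₂(1/4) + (1/2)·log₂(1/2) + (1/4)·log₂(1/4)]
  = 0.5000 + 0.5000 + 0.5000
  = 1.5000 bits
H(Q) = -[(3/8)·log₂(3/8) + (5/8)·log₂(5/8)]
  = 0.5306 + 0.4238
  = 0.9544 bits
H(P,Q) = -[(1/4)·log₂(1/4) + (1/4)·log₂(1/4) + (1/4)·log₂(1/4) + (1/8)·log₂(1/8) + (1/8)·log₂(1/8)]
  = 0.5000 + 0.5000 + 0.5000 + 0.3750 + 0.3750
  = 2.2500 bits

I(P;Q) = H(P) + H(Q) - H(P,Q)
  = 1.5000 + 0.9544 - 2.2500
  = 0.2044 bits

No. I(P;Q) = 0.2044 bits, which is ≤ 0.5 bits.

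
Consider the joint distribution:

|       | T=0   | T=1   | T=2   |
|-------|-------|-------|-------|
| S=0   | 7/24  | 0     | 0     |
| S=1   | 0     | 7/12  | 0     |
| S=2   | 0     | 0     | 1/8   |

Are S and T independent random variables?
Marginal P(S) (row sums):
  P(S=0) = 7/24 + 0 + 0 = 7/24
  P(S=1) = 0 + 7/12 + 0 = 7/12
  P(S=2) = 0 + 0 + 1/8 = 1/8
Marginal P(T) (column sums):
  P(T=0) = 7/24 + 0 + 0 = 7/24
  P(T=1) = 0 + 7/12 + 0 = 7/12
  P(T=2) = 0 + 0 + 1/8 = 1/8

S and T are independent iff P(S=i,T=j) = P(S=i)·P(T=j) for every cell.
  P(S=0)·P(T=0) = 7/24 × 7/24 = 49/576, but P(S=0,T=0) = 7/24 ✗

No, S and T are not independent. Quantitatively, I(S;T) > 0:

H(S) = -[(7/24)·log₂(7/24) + (7/12)·log₂(7/12) + (1/8)·log₂(1/8)]
  = 0.5185 + 0.4536 + 0.3750
  = 1.3471 bits
H(T) = -[(7/24)·log₂(7/24) + (7/12)·log₂(7/12) + (1/8)·log₂(1/8)]
  = 0.5185 + 0.4536 + 0.3750
  = 1.3471 bits
H(S,T) = -[(7/24)·log₂(7/24) + (7/12)·log₂(7/12) + (1/8)·log₂(1/8)]
  = 0.5185 + 0.4536 + 0.3750
  = 1.3471 bits
I(S;T) = H(S) + H(T) - H(S,T) = 1.3471 + 1.3471 - 1.3471 = 1.3471 bits > 0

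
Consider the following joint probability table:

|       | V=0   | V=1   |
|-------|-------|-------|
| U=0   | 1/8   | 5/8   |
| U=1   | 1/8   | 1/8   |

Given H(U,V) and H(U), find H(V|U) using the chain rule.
From the chain rule: H(U,V) = H(U) + H(V|U)
Therefore: H(V|U) = H(U,V) - H(U)

H(U,V) = -[(1/8)·log₂(1/8) + (5/8)·log₂(5/8) + (1/8)·log₂(1/8) + (1/8)·log₂(1/8)]
  = 0.3750 + 0.4238 + 0.3750 + 0.3750
  = 1.5488 bits
Marginal P(U) (row sums):
  P(U=0) = 1/8 + 5/8 = 3/4
  P(U=1) = 1/8 + 1/8 = 1/4
H(U) = -[(3/4)·log₂(3/4) + (1/4)·log₂(1/4)]
  = 0.3113 + 0.5000
  = 0.8113 bits

H(V|U) = 1.5488 - 0.8113 = 0.7375 bits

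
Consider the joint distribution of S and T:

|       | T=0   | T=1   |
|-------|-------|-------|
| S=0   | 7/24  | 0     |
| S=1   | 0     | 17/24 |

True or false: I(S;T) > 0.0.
Marginal P(S) (row sums):
  P(S=0) = 7/24 + 0 = 7/24
  P(S=1) = 0 + 17/24 = 17/24
Marginal P(T) (column sums):
  P(T=0) = 7/24 + 0 = 7/24
  P(T=1) = 0 + 17/24 = 17/24

H(S) = -[(7/24)·log₂(7/24) + (17/24)·log₂(17/24)]
  = 0.5185 + 0.3524
  = 0.8709 bits
H(T) = -[(7/24)·log₂(7/24) + (17/24)·log₂(17/24)]
  = 0.5185 + 0.3524
  = 0.8709 bits
H(S,T) = -[(7/24)·log₂(7/24) + (17/24)·log₂(17/24)]
  = 0.5185 + 0.3524
  = 0.8709 bits

I(S;T) = H(S) + H(T) - H(S,T)
  = 0.8709 + 0.8709 - 0.8709
  = 0.8709 bits

True. I(S;T) = 0.8709 bits, which is > 0.0 bits.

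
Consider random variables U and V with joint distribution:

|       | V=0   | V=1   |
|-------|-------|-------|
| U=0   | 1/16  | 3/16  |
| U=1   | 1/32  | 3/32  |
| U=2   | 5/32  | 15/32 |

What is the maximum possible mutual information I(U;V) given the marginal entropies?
The upper bound on mutual information is I(U;V) ≤ min(H(U), H(V)).

Marginal P(U) (row sums):
  P(U=0) = 1/16 + 3/16 = 1/4
  P(U=1) = 1/32 + 3/32 = 1/8
  P(U=2) = 5/32 + 15/32 = 5/8
Marginal P(V) (column sums):
  P(V=0) = 1/16 + 1/32 + 5/32 = 1/4
  P(V=1) = 3/16 + 3/32 + 15/32 = 3/4

H(U) = -[(1/4)·log₂(1/4) + (1/8)·log₂(1/8) + (5/8)·log₂(5/8)]
  = 0.5000 + 0.3750 + 0.4238
  = 1.2988 bits
H(V) = -[(1/4)·log₂(1/4) + (3/4)·log₂(3/4)]
  = 0.5000 + 0.3113
  = 0.8113 bits

Maximum possible I(U;V) = min(1.2988, 0.8113) = 0.8113 bits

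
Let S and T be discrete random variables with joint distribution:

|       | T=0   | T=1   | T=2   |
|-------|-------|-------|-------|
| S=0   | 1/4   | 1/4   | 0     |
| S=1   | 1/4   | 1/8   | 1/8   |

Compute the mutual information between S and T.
Marginal P(S) (row sums):
  P(S=0) = 1/4 + 1/4 + 0 = 1/2
  P(S=1) = 1/4 + 1/8 + 1/8 = 1/2
Marginal P(T) (column sums):
  P(T=0) = 1/4 + 1/4 = 1/2
  P(T=1) = 1/4 + 1/8 = 3/8
  P(T=2) = 0 + 1/8 = 1/8

H(S) = -[(1/2)·log₂(1/2) + (1/2)·log₂(1/2)]
  = 0.5000 + 0.5000
  = 1.0000 bits
H(T) = -[(1/2)·log₂(1/2) + (3/8)·log₂(3/8) + (1/8)·log₂(1/8)]
  = 0.5000 + 0.5306 + 0.3750
  = 1.4056 bits
H(S,T) = -[(1/4)·log₂(1/4) + (1/4)·log₂(1/4) + (1/4)·log₂(1/4) + (1/8)·log₂(1/8) + (1/8)·log₂(1/8)]
  = 0.5000 + 0.5000 + 0.5000 + 0.3750 + 0.3750
  = 2.2500 bits

I(S;T) = H(S) + H(T) - H(S,T)
  = 1.0000 + 1.4056 - 2.2500
  = 0.1556 bits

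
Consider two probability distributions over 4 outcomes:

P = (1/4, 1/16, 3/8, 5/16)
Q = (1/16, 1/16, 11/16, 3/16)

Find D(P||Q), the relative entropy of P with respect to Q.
D(P||Q) = Σ P(i) log₂(P(i)/Q(i))
  i=0: (1/4) × log₂((1/4)/(1/16)) = (1/4) × log₂(4) = 0.5000
  i=1: (1/16) × log₂((1/16)/(1/16)) = (1/16) × log₂(1) = 0.0000
  i=2: (3/8) × log₂((3/8)/(11/16)) = (3/8) × log₂(6/11) = -0.3279
  i=3: (5/16) × log₂((5/16)/(3/16)) = (5/16) × log₂(5/3) = 0.2303
D(P||Q) = 0.5000 + 0.0000 - 0.3279 + 0.2303
  = 0.4024 bits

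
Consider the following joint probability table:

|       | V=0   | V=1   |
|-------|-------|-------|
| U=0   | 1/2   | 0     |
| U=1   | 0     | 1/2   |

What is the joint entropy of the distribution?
H(U,V) = -Σ P(U,V) log₂ P(U,V), summed over the non-zero cells:
H(U,V) = -[(1/2)·log₂(1/2) + (1/2)·log₂(1/2)]
  = 0.5000 + 0.5000
  = 1.0000 bits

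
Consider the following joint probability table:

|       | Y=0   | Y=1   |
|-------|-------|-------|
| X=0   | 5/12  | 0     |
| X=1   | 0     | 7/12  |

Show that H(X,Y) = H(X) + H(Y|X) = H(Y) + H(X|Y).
Marginal P(X) (row sums):
  P(X=0) = 5/12 + 0 = 5/12
  P(X=1) = 0 + 7/12 = 7/12
Marginal P(Y) (column sums):
  P(Y=0) = 5/12 + 0 = 5/12
  P(Y=1) = 0 + 7/12 = 7/12

Decomposition 1: H(X) + H(Y|X)
H(X) = -[(5/12)·log₂(5/12) + (7/12)·log₂(7/12)]
  = 0.5263 + 0.4536
  = 0.9799 bits
H(Y|X) = -Σ P(X,Y)·log₂ P(Y|X), where P(Y|X) = P(X,Y) / P(X)
  (cells with P(X,Y) = 0 contribute 0)
  (X=0,Y=0): P(Y|X) = (5/12)/(5/12) = 1;  -(5/12)·log₂(1) = 0.0000
  (X=1,Y=1): P(Y|X) = (7/12)/(7/12) = 1;  -(7/12)·log₂(1) = 0.0000
H(Y|X) = 0.0000 + 0.0000
  = 0.0000 bits
H(X) + H(Y|X) = 0.9799 + 0.0000 = 0.9799 bits

Decomposition 2: H(Y) + H(X|Y)
H(Y) = -[(5/12)·log₂(5/12) + (7/12)·log₂(7/12)]
  = 0.5263 + 0.4536
  = 0.9799 bits
H(X|Y) = -Σ P(X,Y)·log₂ P(X|Y), where P(X|Y) = P(X,Y) / P(Y)
  (cells with P(X,Y) = 0 contribute 0)
  (X=0,Y=0): P(X|Y) = (5/12)/(5/12) = 1;  -(5/12)·log₂(1) = 0.0000
  (X=1,Y=1): P(X|Y) = (7/12)/(7/12) = 1;  -(7/12)·log₂(1) = 0.0000
H(X|Y) = 0.0000 + 0.0000
  = 0.0000 bits
H(Y) + H(X|Y) = 0.9799 + 0.0000 = 0.9799 bits

Direct computation of the joint entropy:
H(X,Y) = -[(5/12)·log₂(5/12) + (7/12)·log₂(7/12)]
  = 0.5263 + 0.4536
  = 0.9799 bits

All three agree: H(X,Y) = 0.9799 bits ✓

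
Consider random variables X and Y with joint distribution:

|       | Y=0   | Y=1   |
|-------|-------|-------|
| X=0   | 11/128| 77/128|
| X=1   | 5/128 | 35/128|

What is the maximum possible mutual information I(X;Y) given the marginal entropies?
The upper bound on mutual information is I(X;Y) ≤ min(H(X), H(Y)).

Marginal P(X) (row sums):
  P(X=0) = 11/128 + 77/128 = 11/16
  P(X=1) = 5/128 + 35/128 = 5/16
Marginal P(Y) (column sums):
  P(Y=0) = 11/128 + 5/128 = 1/8
  P(Y=1) = 77/128 + 35/128 = 7/8

H(X) = -[(11/16)·log₂(11/16) + (5/16)·log₂(5/16)]
  = 0.3716 + 0.5244
  = 0.8960 bits
H(Y) = -[(1/8)·log₂(1/8) + (7/8)·log₂(7/8)]
  = 0.3750 + 0.1686
  = 0.5436 bits

Maximum possible I(X;Y) = min(0.8960, 0.5436) = 0.5436 bits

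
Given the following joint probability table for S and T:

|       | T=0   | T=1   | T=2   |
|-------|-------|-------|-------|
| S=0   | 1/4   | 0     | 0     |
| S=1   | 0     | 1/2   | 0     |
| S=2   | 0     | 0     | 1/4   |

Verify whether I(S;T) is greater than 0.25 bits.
Marginal P(S) (row sums):
  P(S=0) = 1/4 + 0 + 0 = 1/4
  P(S=1) = 0 + 1/2 + 0 = 1/2
  P(S=2) = 0 + 0 + 1/4 = 1/4
Marginal P(T) (column sums):
  P(T=0) = 1/4 + 0 + 0 = 1/4
  P(T=1) = 0 + 1/2 + 0 = 1/2
  P(T=2) = 0 + 0 + 1/4 = 1/4

H(S) = -[(1/4)·log₂(1/4) + (1/2)·log₂(1/2) + (1/4)·log₂(1/4)]
  = 0.5000 + 0.5000 + 0.5000
  = 1.5000 bits
H(T) = -[(1/4)·log₂(1/4) + (1/2)·log₂(1/2) + (1/4)·log₂(1/4)]
  = 0.5000 + 0.5000 + 0.5000
  = 1.5000 bits
H(S,T) = -[(1/4)·log₂(1/4) + (1/2)·log₂(1/2) + (1/4)·log₂(1/4)]
  = 0.5000 + 0.5000 + 0.5000
  = 1.5000 bits

I(S;T) = H(S) + H(T) - H(S,T)
  = 1.5000 + 1.5000 - 1.5000
  = 1.5000 bits

Yes. I(S;T) = 1.5000 bits, which is > 0.25 bits.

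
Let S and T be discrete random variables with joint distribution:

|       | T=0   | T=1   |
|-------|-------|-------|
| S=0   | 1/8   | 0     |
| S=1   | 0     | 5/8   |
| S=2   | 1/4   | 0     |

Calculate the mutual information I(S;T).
Marginal P(S) (row sums):
  P(S=0) = 1/8 + 0 = 1/8
  P(S=1) = 0 + 5/8 = 5/8
  P(S=2) = 1/4 + 0 = 1/4
Marginal P(T) (column sums):
  P(T=0) = 1/8 + 0 + 1/4 = 3/8
  P(T=1) = 0 + 5/8 + 0 = 5/8

H(S) = -[(1/8)·log₂(1/8) + (5/8)·log₂(5/8) + (1/4)·log₂(1/4)]
  = 0.3750 + 0.4238 + 0.5000
  = 1.2988 bits
H(T) = -[(3/8)·log₂(3/8) + (5/8)·log₂(5/8)]
  = 0.5306 + 0.4238
  = 0.9544 bits
H(S,T) = -[(1/8)·log₂(1/8) + (5/8)·log₂(5/8) + (1/4)·log₂(1/4)]
  = 0.3750 + 0.4238 + 0.5000
  = 1.2988 bits

I(S;T) = H(S) + H(T) - H(S,T)
  = 1.2988 + 0.9544 - 1.2988
  = 0.9544 bits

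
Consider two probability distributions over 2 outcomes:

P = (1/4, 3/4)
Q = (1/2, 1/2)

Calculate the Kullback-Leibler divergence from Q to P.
D(P||Q) = Σ P(i) log₂(P(i)/Q(i))
  i=0: (1/4) × log₂((1/4)/(1/2)) = (1/4) × log₂(1/2) = -0.2500
  i=1: (3/4) × log₂((3/4)/(1/2)) = (3/4) × log₂(3/2) = 0.4387
D(P||Q) = -0.2500 + 0.4387
  = 0.1887 bits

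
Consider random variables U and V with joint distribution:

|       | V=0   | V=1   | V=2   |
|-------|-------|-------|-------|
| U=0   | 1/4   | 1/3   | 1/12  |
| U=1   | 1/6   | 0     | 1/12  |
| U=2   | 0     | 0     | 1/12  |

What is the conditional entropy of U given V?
Marginal P(V) (column sums):
  P(V=0) = 1/4 + 1/6 + 0 = 5/12
  P(V=1) = 1/3 + 0 + 0 = 1/3
  P(V=2) = 1/12 + 1/12 + 1/12 = 1/4

H(U|V) = -Σ P(U,V)·log₂ P(U|V), where P(U|V) = P(U,V) / P(V)
  (cells with P(U,V) = 0 contribute 0)
  (U=0,V=0): P(U|V) = (1/4)/(5/12) = 3/5;  -(1/4)·log₂(3/5) = 0.1842
  (U=0,V=1): P(U|V) = (1/3)/(1/3) = 1;  -(1/3)·log₂(1) = 0.0000
  (U=0,V=2): P(U|V) = (1/12)/(1/4) = 1/3;  -(1/12)·log₂(1/3) = 0.1321
  (U=1,V=0): P(U|V) = (1/6)/(5/12) = 2/5;  -(1/6)·log₂(2/5) = 0.2203
  (U=1,V=2): P(U|V) = (1/12)/(1/4) = 1/3;  -(1/12)·log₂(1/3) = 0.1321
  (U=2,V=2): P(U|V) = (1/12)/(1/4) = 1/3;  -(1/12)·log₂(1/3) = 0.1321
H(U|V) = 0.1842 + 0.0000 + 0.1321 + 0.2203 + 0.1321 + 0.1321
  = 0.8008 bits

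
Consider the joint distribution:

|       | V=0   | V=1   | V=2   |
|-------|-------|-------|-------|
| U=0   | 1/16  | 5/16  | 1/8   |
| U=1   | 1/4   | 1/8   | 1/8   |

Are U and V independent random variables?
Marginal P(U) (row sums):
  P(U=0) = 1/16 + 5/16 + 1/8 = 1/2
  P(U=1) = 1/4 + 1/8 + 1/8 = 1/2
Marginal P(V) (column sums):
  P(V=0) = 1/16 + 1/4 = 5/16
  P(V=1) = 5/16 + 1/8 = 7/16
  P(V=2) = 1/8 + 1/8 = 1/4

U and V are independent iff P(U=i,V=j) = P(U=i)·P(V=j) for every cell.
  P(U=0)·P(V=0) = 1/2 × 5/16 = 5/32, but P(U=0,V=0) = 1/16 ✗

No, U and V are not independent. Quantitatively, I(U;V) > 0:

H(U) = -[(1/2)·log₂(1/2) + (1/2)·log₂(1/2)]
  = 0.5000 + 0.5000
  = 1.0000 bits
H(V) = -[(5/16)·log₂(5/16) + (7/16)·log₂(7/16) + (1/4)·log₂(1/4)]
  = 0.5244 + 0.5218 + 0.5000
  = 1.5462 bits
H(U,V) = -[(1/16)·log₂(1/16) + (5/16)·log₂(5/16) + (1/8)·log₂(1/8) + (1/4)·log₂(1/4) + (1/8)·log₂(1/8) + (1/8)·log₂(1/8)]
  = 0.2500 + 0.5244 + 0.3750 + 0.5000 + 0.3750 + 0.3750
  = 2.3994 bits
I(U;V) = H(U) + H(V) - H(U,V) = 1.0000 + 1.5462 - 2.3994 = 0.1468 bits > 0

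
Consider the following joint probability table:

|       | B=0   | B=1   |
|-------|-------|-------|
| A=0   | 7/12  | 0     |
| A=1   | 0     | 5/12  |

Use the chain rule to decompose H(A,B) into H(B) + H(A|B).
By the chain rule: H(A,B) = H(B) + H(A|B)

Marginal P(B) (column sums):
  P(B=0) = 7/12 + 0 = 7/12
  P(B=1) = 0 + 5/12 = 5/12
H(B) = -[(7/12)·log₂(7/12) + (5/12)·log₂(5/12)]
  = 0.4536 + 0.5263
  = 0.9799 bits
H(A|B) = -Σ P(A,B)·log₂ P(A|B), where P(A|B) = P(A,B) / P(B)
  (cells with P(A,B) = 0 contribute 0)
  (A=0,B=0): P(A|B) = (7/12)/(7/12) = 1;  -(7/12)·log₂(1) = 0.0000
  (A=1,B=1): P(A|B) = (5/12)/(5/12) = 1;  -(5/12)·log₂(1) = 0.0000
H(A|B) = 0.0000 + 0.0000
  = 0.0000 bits

H(A,B) = H(B) + H(A|B) = 0.9799 + 0.0000 = 0.9799 bits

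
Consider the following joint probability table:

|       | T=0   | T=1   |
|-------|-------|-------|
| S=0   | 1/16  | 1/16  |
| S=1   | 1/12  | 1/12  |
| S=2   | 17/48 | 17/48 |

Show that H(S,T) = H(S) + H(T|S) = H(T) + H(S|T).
Marginal P(S) (row sums):
  P(S=0) = 1/16 + 1/16 = 1/8
  P(S=1) = 1/12 + 1/12 = 1/6
  P(S=2) = 17/48 + 17/48 = 17/24
Marginal P(T) (column sums):
  P(T=0) = 1/16 + 1/12 + 17/48 = 1/2
  P(T=1) = 1/16 + 1/12 + 17/48 = 1/2

Decomposition 1: H(S) + H(T|S)
H(S) = -[(1/8)·log₂(1/8) + (1/6)·log₂(1/6) + (17/24)·log₂(17/24)]
  = 0.3750 + 0.4308 + 0.3524
  = 1.1582 bits
H(T|S) = -Σ P(S,T)·log₂ P(T|S), where P(T|S) = P(S,T) / P(S)
  (S=0,T=0): P(T|S) = (1/16)/(1/8) = 1/2;  -(1/16)·log₂(1/2) = 0.0625
  (S=0,T=1): P(T|S) = (1/16)/(1/8) = 1/2;  -(1/16)·log₂(1/2) = 0.0625
  (S=1,T=0): P(T|S) = (1/12)/(1/6) = 1/2;  -(1/12)·log₂(1/2) = 0.0833
  (S=1,T=1): P(T|S) = (1/12)/(1/6) = 1/2;  -(1/12)·log₂(1/2) = 0.0833
  (S=2,T=0): P(T|S) = (17/48)/(17/24) = 1/2;  -(17/48)·log₂(1/2) = 0.3542
  (S=2,T=1): P(T|S) = (17/48)/(17/24) = 1/2;  -(17/48)·log₂(1/2) = 0.3542
H(T|S) = 0.0625 + 0.0625 + 0.0833 + 0.0833 + 0.3542 + 0.3542
  = 1.0000 bits
H(S) + H(T|S) = 1.1582 + 1.0000 = 2.1582 bits

Decomposition 2: H(T) + H(S|T)
H(T) = -[(1/2)·log₂(1/2) + (1/2)·log₂(1/2)]
  = 0.5000 + 0.5000
  = 1.0000 bits
H(S|T) = -Σ P(S,T)·log₂ P(S|T), where P(S|T) = P(S,T) / P(T)
  (S=0,T=0): P(S|T) = (1/16)/(1/2) = 1/8;  -(1/16)·log₂(1/8) = 0.1875
  (S=0,T=1): P(S|T) = (1/16)/(1/2) = 1/8;  -(1/16)·log₂(1/8) = 0.1875
  (S=1,T=0): P(S|T) = (1/12)/(1/2) = 1/6;  -(1/12)·log₂(1/6) = 0.2154
  (S=1,T=1): P(S|T) = (1/12)/(1/2) = 1/6;  -(1/12)·log₂(1/6) = 0.2154
  (S=2,T=0): P(S|T) = (17/48)/(1/2) = 17/24;  -(17/48)·log₂(17/24) = 0.1762
  (S=2,T=1): P(S|T) = (17/48)/(1/2) = 17/24;  -(17/48)·log₂(17/24) = 0.1762
H(S|T) = 0.1875 + 0.1875 + 0.2154 + 0.2154 + 0.1762 + 0.1762
  = 1.1582 bits
H(T) + H(S|T) = 1.0000 + 1.1582 = 2.1582 bits

Direct computation of the joint entropy:
H(S,T) = -[(1/16)·log₂(1/16) + (1/16)·log₂(1/16) + (1/12)·log₂(1/12) + (1/12)·log₂(1/12) + (17/48)·log₂(17/48) + (17/48)·log₂(17/48)]
  = 0.2500 + 0.2500 + 0.2987 + 0.2987 + 0.5304 + 0.5304
  = 2.1582 bits

All three agree: H(S,T) = 2.1582 bits ✓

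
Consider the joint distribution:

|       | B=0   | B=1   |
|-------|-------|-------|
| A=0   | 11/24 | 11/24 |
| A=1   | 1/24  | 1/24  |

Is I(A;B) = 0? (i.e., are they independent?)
Marginal P(A) (row sums):
  P(A=0) = 11/24 + 11/24 = 11/12
  P(A=1) = 1/24 + 1/24 = 1/12
Marginal P(B) (column sums):
  P(B=0) = 11/24 + 1/24 = 1/2
  P(B=1) = 11/24 + 1/24 = 1/2

A and B are independent iff P(A=i,B=j) = P(A=i)·P(B=j) for every cell.
  P(A=0)·P(B=0) = 11/12 × 1/2 = 11/24 = P(A=0,B=0) ✓
  P(A=0)·P(B=1) = 11/12 × 1/2 = 11/24 = P(A=0,B=1) ✓
  P(A=1)·P(B=0) = 1/12 × 1/2 = 1/24 = P(A=1,B=0) ✓
  P(A=1)·P(B=1) = 1/12 × 1/2 = 1/24 = P(A=1,B=1) ✓

Yes, A and B are independent: every cell factors, so I(A;B) = 0 bits.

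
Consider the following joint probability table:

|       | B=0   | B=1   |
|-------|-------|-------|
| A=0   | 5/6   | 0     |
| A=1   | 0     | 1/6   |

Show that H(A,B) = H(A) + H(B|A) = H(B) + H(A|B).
Marginal P(A) (row sums):
  P(A=0) = 5/6 + 0 = 5/6
  P(A=1) = 0 + 1/6 = 1/6
Marginal P(B) (column sums):
  P(B=0) = 5/6 + 0 = 5/6
  P(B=1) = 0 + 1/6 = 1/6

Decomposition 1: H(A) + H(B|A)
H(A) = -[(5/6)·log₂(5/6) + (1/6)·log₂(1/6)]
  = 0.2192 + 0.4308
  = 0.6500 bits
H(B|A) = -Σ P(A,B)·log₂ P(B|A), where P(B|A) = P(A,B) / P(A)
  (cells with P(A,B) = 0 contribute 0)
  (A=0,B=0): P(B|A) = (5/6)/(5/6) = 1;  -(5/6)·log₂(1) = 0.0000
  (A=1,B=1): P(B|A) = (1/6)/(1/6) = 1;  -(1/6)·log₂(1) = 0.0000
H(B|A) = 0.0000 + 0.0000
  = 0.0000 bits
H(A) + H(B|A) = 0.6500 + 0.0000 = 0.6500 bits

Decomposition 2: H(B) + H(A|B)
H(B) = -[(5/6)·log₂(5/6) + (1/6)·log₂(1/6)]
  = 0.2192 + 0.4308
  = 0.6500 bits
H(A|B) = -Σ P(A,B)·log₂ P(A|B), where P(A|B) = P(A,B) / P(B)
  (cells with P(A,B) = 0 contribute 0)
  (A=0,B=0): P(A|B) = (5/6)/(5/6) = 1;  -(5/6)·log₂(1) = 0.0000
  (A=1,B=1): P(A|B) = (1/6)/(1/6) = 1;  -(1/6)·log₂(1) = 0.0000
H(A|B) = 0.0000 + 0.0000
  = 0.0000 bits
H(B) + H(A|B) = 0.6500 + 0.0000 = 0.6500 bits

Direct computation of the joint entropy:
H(A,B) = -[(5/6)·log₂(5/6) + (1/6)·log₂(1/6)]
  = 0.2192 + 0.4308
  = 0.6500 bits

All three agree: H(A,B) = 0.6500 bits ✓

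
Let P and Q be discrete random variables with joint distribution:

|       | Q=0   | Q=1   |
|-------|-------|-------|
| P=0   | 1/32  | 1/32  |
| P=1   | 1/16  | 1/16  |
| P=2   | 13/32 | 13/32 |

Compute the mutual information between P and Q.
Marginal P(P) (row sums):
  P(P=0) = 1/32 + 1/32 = 1/16
  P(P=1) = 1/16 + 1/16 = 1/8
  P(P=2) = 13/32 + 13/32 = 13/16
Marginal P(Q) (column sums):
  P(Q=0) = 1/32 + 1/16 + 13/32 = 1/2
  P(Q=1) = 1/32 + 1/16 + 13/32 = 1/2

H(P) = -[(1/16)·log₂(1/16) + (1/8)·log₂(1/8) + (13/16)·log₂(13/16)]
  = 0.2500 + 0.3750 + 0.2434
  = 0.8684 bits
H(Q) = -[(1/2)·log₂(1/2) + (1/2)·log₂(1/2)]
  = 0.5000 + 0.5000
  = 1.0000 bits
H(P,Q) = -[(1/32)·log₂(1/32) + (1/32)·log₂(1/32) + (1/16)·log₂(1/16) + (1/16)·log₂(1/16) + (13/32)·log₂(13/32) + (13/32)·log₂(13/32)]
  = 0.1563 + 0.1563 + 0.2500 + 0.2500 + 0.5279 + 0.5279
  = 1.8684 bits

I(P;Q) = H(P) + H(Q) - H(P,Q)
  = 0.8684 + 1.0000 - 1.8684
  = 0.0000 bits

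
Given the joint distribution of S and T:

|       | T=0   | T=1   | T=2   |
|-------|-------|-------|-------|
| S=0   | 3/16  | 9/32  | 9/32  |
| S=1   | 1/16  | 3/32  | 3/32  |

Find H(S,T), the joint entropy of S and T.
H(S,T) = -Σ P(S,T) log₂ P(S,T), summed over the non-zero cells:
H(S,T) = -[(3/16)·log₂(3/16) + (9/32)·log₂(9/32) + (9/32)·log₂(9/32) + (1/16)·log₂(1/16) + (3/32)·log₂(3/32) + (3/32)·log₂(3/32)]
  = 0.4528 + 0.5147 + 0.5147 + 0.2500 + 0.3202 + 0.3202
  = 2.3726 bits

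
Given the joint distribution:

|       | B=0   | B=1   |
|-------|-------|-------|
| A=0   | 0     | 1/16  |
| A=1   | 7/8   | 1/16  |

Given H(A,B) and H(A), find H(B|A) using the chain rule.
From the chain rule: H(A,B) = H(A) + H(B|A)
Therefore: H(B|A) = H(A,B) - H(A)

H(A,B) = -[(1/16)·log₂(1/16) + (7/8)·log₂(7/8) + (1/16)·log₂(1/16)]
  = 0.2500 + 0.1686 + 0.2500
  = 0.6686 bits
Marginal P(A) (row sums):
  P(A=0) = 0 + 1/16 = 1/16
  P(A=1) = 7/8 + 1/16 = 15/16
H(A) = -[(1/16)·log₂(1/16) + (15/16)·log₂(15/16)]
  = 0.2500 + 0.0873
  = 0.3373 bits

H(B|A) = 0.6686 - 0.3373 = 0.3313 bits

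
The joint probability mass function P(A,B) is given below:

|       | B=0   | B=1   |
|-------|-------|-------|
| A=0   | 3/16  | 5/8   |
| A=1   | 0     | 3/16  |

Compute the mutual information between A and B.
Marginal P(A) (row sums):
  P(A=0) = 3/16 + 5/8 = 13/16
  P(A=1) = 0 + 3/16 = 3/16
Marginal P(B) (column sums):
  P(B=0) = 3/16 + 0 = 3/16
  P(B=1) = 5/8 + 3/16 = 13/16

H(A) = -[(13/16)·log₂(13/16) + (3/16)·log₂(3/16)]
  = 0.2434 + 0.4528
  = 0.6962 bits
H(B) = -[(3/16)·log₂(3/16) + (13/16)·log₂(13/16)]
  = 0.4528 + 0.2434
  = 0.6962 bits
H(A,B) = -[(3/16)·log₂(3/16) + (5/8)·log₂(5/8) + (3/16)·log₂(3/16)]
  = 0.4528 + 0.4238 + 0.4528
  = 1.3294 bits

I(A;B) = H(A) + H(B) - H(A,B)
  = 0.6962 + 0.6962 - 1.3294
  = 0.0630 bits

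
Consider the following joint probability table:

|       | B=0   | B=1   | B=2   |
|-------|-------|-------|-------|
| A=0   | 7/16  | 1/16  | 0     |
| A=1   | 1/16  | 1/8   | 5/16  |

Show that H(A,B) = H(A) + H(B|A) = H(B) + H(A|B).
Marginal P(A) (row sums):
  P(A=0) = 7/16 + 1/16 + 0 = 1/2
  P(A=1) = 1/16 + 1/8 + 5/16 = 1/2
Marginal P(B) (column sums):
  P(B=0) = 7/16 + 1/16 = 1/2
  P(B=1) = 1/16 + 1/8 = 3/16
  P(B=2) = 0 + 5/16 = 5/16

Decomposition 1: H(A) + H(B|A)
H(A) = -[(1/2)·log₂(1/2) + (1/2)·log₂(1/2)]
  = 0.5000 + 0.5000
  = 1.0000 bits
H(B|A) = -Σ P(A,B)·log₂ P(B|A), where P(B|A) = P(A,B) / P(A)
  (cells with P(A,B) = 0 contribute 0)
  (A=0,B=0): P(B|A) = (7/16)/(1/2) = 7/8;  -(7/16)·log₂(7/8) = 0.0843
  (A=0,B=1): P(B|A) = (1/16)/(1/2) = 1/8;  -(1/16)·log₂(1/8) = 0.1875
  (A=1,B=0): P(B|A) = (1/16)/(1/2) = 1/8;  -(1/16)·log₂(1/8) = 0.1875
  (A=1,B=1): P(B|A) = (1/8)/(1/2) = 1/4;  -(1/8)·log₂(1/4) = 0.2500
  (A=1,B=2): P(B|A) = (5/16)/(1/2) = 5/8;  -(5/16)·log₂(5/8) = 0.2119
H(B|A) = 0.0843 + 0.1875 + 0.1875 + 0.2500 + 0.2119
  = 0.9212 bits
H(A) + H(B|A) = 1.0000 + 0.9212 = 1.9212 bits

Decomposition 2: H(B) + H(A|B)
H(B) = -[(1/2)·log₂(1/2) + (3/16)·log₂(3/16) + (5/16)·log₂(5/16)]
  = 0.5000 + 0.4528 + 0.5244
  = 1.4772 bits
H(A|B) = -Σ P(A,B)·log₂ P(A|B), where P(A|B) = P(A,B) / P(B)
  (cells with P(A,B) = 0 contribute 0)
  (A=0,B=0): P(A|B) = (7/16)/(1/2) = 7/8;  -(7/16)·log₂(7/8) = 0.0843
  (A=0,B=1): P(A|B) = (1/16)/(3/16) = 1/3;  -(1/16)·log₂(1/3) = 0.0991
  (A=1,B=0): P(A|B) = (1/16)/(1/2) = 1/8;  -(1/16)·log₂(1/8) = 0.1875
  (A=1,B=1): P(A|B) = (1/8)/(3/16) = 2/3;  -(1/8)·log₂(2/3) = 0.0731
  (A=1,B=2): P(A|B) = (5/16)/(5/16) = 1;  -(5/16)·log₂(1) = 0.0000
H(A|B) = 0.0843 + 0.0991 + 0.1875 + 0.0731 + 0.0000
  = 0.4440 bits
H(B) + H(A|B) = 1.4772 + 0.4440 = 1.9212 bits

Direct computation of the joint entropy:
H(A,B) = -[(7/16)·log₂(7/16) + (1/16)·log₂(1/16) + (1/16)·log₂(1/16) + (1/8)·log₂(1/8) + (5/16)·log₂(5/16)]
  = 0.5218 + 0.2500 + 0.2500 + 0.3750 + 0.5244
  = 1.9212 bits

All three agree: H(A,B) = 1.9212 bits ✓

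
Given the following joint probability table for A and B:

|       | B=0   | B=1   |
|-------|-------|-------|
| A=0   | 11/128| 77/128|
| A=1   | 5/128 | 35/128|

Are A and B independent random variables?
Marginal P(A) (row sums):
  P(A=0) = 11/128 + 77/128 = 11/16
  P(A=1) = 5/128 + 35/128 = 5/16
Marginal P(B) (column sums):
  P(B=0) = 11/128 + 5/128 = 1/8
  P(B=1) = 77/128 + 35/128 = 7/8

A and B are independent iff P(A=i,B=j) = P(A=i)·P(B=j) for every cell.
  P(A=0)·P(B=0) = 11/16 × 1/8 = 11/128 = P(A=0,B=0) ✓
  P(A=0)·P(B=1) = 11/16 × 7/8 = 77/128 = P(A=0,B=1) ✓
  P(A=1)·P(B=0) = 5/16 × 1/8 = 5/128 = P(A=1,B=0) ✓
  P(A=1)·P(B=1) = 5/16 × 7/8 = 35/128 = P(A=1,B=1) ✓

Yes, A and B are independent: every cell factors, so I(A;B) = 0 bits.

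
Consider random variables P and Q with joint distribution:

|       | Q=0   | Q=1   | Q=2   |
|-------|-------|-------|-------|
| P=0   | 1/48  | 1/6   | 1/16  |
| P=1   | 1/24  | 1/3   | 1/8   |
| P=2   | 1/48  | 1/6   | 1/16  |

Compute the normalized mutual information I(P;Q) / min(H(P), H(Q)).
Marginal P(P) (row sums):
  P(P=0) = 1/48 + 1/6 + 1/16 = 1/4
  P(P=1) = 1/24 + 1/3 + 1/8 = 1/2
  P(P=2) = 1/48 + 1/6 + 1/16 = 1/4
Marginal P(Q) (column sums):
  P(Q=0) = 1/48 + 1/24 + 1/48 = 1/12
  P(Q=1) = 1/6 + 1/3 + 1/6 = 2/3
  P(Q=2) = 1/16 + 1/8 + 1/16 = 1/4

H(P) = -[(1/4)·log₂(1/4) + (1/2)·log₂(1/2) + (1/4)·log₂(1/4)]
  = 0.5000 + 0.5000 + 0.5000
  = 1.5000 bits
H(Q) = -[(1/12)·log₂(1/12) + (2/3)·log₂(2/3) + (1/4)·log₂(1/4)]
  = 0.2987 + 0.3900 + 0.5000
  = 1.1887 bits
H(P,Q) = -[(1/48)·log₂(1/48) + (1/6)·log₂(1/6) + (1/16)·log₂(1/16) + (1/24)·log₂(1/24) + (1/3)·log₂(1/3) + (1/8)·log₂(1/8) + (1/48)·log₂(1/48) + (1/6)·log₂(1/6) + (1/16)·log₂(1/16)]
  = 0.1164 + 0.4308 + 0.2500 + 0.1910 + 0.5283 + 0.3750 + 0.1164 + 0.4308 + 0.2500
  = 2.6887 bits

I(P;Q) = H(P) + H(Q) - H(P,Q)
  = 1.5000 + 1.1887 - 2.6887
  = 0.0000 bits

min(H(P), H(Q)) = min(1.5000, 1.1887) = 1.1887 bits
Normalized MI = 0.0000 / 1.1887 = 0.0000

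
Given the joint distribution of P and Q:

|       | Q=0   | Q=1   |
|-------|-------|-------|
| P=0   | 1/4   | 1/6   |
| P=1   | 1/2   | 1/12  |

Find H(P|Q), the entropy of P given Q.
Marginal P(Q) (column sums):
  P(Q=0) = 1/4 + 1/2 = 3/4
  P(Q=1) = 1/6 + 1/12 = 1/4

H(P|Q) = -Σ P(P,Q)·log₂ P(P|Q), where P(P|Q) = P(P,Q) / P(Q)
  (P=0,Q=0): P(P|Q) = (1/4)/(3/4) = 1/3;  -(1/4)·log₂(1/3) = 0.3962
  (P=0,Q=1): P(P|Q) = (1/6)/(1/4) = 2/3;  -(1/6)·log₂(2/3) = 0.0975
  (P=1,Q=0): P(P|Q) = (1/2)/(3/4) = 2/3;  -(1/2)·log₂(2/3) = 0.2925
  (P=1,Q=1): P(P|Q) = (1/12)/(1/4) = 1/3;  -(1/12)·log₂(1/3) = 0.1321
H(P|Q) = 0.3962 + 0.0975 + 0.2925 + 0.1321
  = 0.9183 bits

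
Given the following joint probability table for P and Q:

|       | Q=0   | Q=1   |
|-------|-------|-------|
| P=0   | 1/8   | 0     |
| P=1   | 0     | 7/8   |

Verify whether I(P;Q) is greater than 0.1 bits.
Marginal P(P) (row sums):
  P(P=0) = 1/8 + 0 = 1/8
  P(P=1) = 0 + 7/8 = 7/8
Marginal P(Q) (column sums):
  P(Q=0) = 1/8 + 0 = 1/8
  P(Q=1) = 0 + 7/8 = 7/8

H(P) = -[(1/8)·log₂(1/8) + (7/8)·log₂(7/8)]
  = 0.3750 + 0.1686
  = 0.5436 bits
H(Q) = -[(1/8)·log₂(1/8) + (7/8)·log₂(7/8)]
  = 0.3750 + 0.1686
  = 0.5436 bits
H(P,Q) = -[(1/8)·log₂(1/8) + (7/8)·log₂(7/8)]
  = 0.3750 + 0.1686
  = 0.5436 bits

I(P;Q) = H(P) + H(Q) - H(P,Q)
  = 0.5436 + 0.5436 - 0.5436
  = 0.5436 bits

Yes. I(P;Q) = 0.5436 bits, which is > 0.1 bits.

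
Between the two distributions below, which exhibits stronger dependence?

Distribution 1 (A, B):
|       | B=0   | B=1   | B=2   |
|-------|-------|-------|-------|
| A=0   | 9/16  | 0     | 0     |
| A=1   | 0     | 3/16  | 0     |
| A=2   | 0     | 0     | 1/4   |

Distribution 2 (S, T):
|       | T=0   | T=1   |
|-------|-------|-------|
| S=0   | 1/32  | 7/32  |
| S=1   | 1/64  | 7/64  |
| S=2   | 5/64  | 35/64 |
Distribution 1 (A, B):
Marginal P(A) (row sums):
  P(A=0) = 9/16 + 0 + 0 = 9/16
  P(A=1) = 0 + 3/16 + 0 = 3/16
  P(A=2) = 0 + 0 + 1/4 = 1/4
Marginal P(B) (column sums):
  P(B=0) = 9/16 + 0 + 0 = 9/16
  P(B=1) = 0 + 3/16 + 0 = 3/16
  P(B=2) = 0 + 0 + 1/4 = 1/4

H(A) = -[(9/16)·log₂(9/16) + (3/16)·log₂(3/16) + (1/4)·log₂(1/4)]
  = 0.4669 + 0.4528 + 0.5000
  = 1.4197 bits
H(B) = -[(9/16)·log₂(9/16) + (3/16)·log₂(3/16) + (1/4)·log₂(1/4)]
  = 0.4669 + 0.4528 + 0.5000
  = 1.4197 bits
H(A,B) = -[(9/16)·log₂(9/16) + (3/16)·log₂(3/16) + (1/4)·log₂(1/4)]
  = 0.4669 + 0.4528 + 0.5000
  = 1.4197 bits

I(A;B) = H(A) + H(B) - H(A,B)
  = 1.4197 + 1.4197 - 1.4197
  = 1.4197 bits

Distribution 2 (S, T):
Marginal P(S) (row sums):
  P(S=0) = 1/32 + 7/32 = 1/4
  P(S=1) = 1/64 + 7/64 = 1/8
  P(S=2) = 5/64 + 35/64 = 5/8
Marginal P(T) (column sums):
  P(T=0) = 1/32 + 1/64 + 5/64 = 1/8
  P(T=1) = 7/32 + 7/64 + 35/64 = 7/8

H(S) = -[(1/4)·log₂(1/4) + (1/8)·log₂(1/8) + (5/8)·log₂(5/8)]
  = 0.5000 + 0.3750 + 0.4238
  = 1.2988 bits
H(T) = -[(1/8)·log₂(1/8) + (7/8)·log₂(7/8)]
  = 0.3750 + 0.1686
  = 0.5436 bits
H(S,T) = -[(1/32)·log₂(1/32) + (7/32)·log₂(7/32) + (1/64)·log₂(1/64) + (7/64)·log₂(7/64) + (5/64)·log₂(5/64) + (35/64)·log₂(35/64)]
  = 0.1563 + 0.4796 + 0.0938 + 0.3492 + 0.2873 + 0.4762
  = 1.8424 bits

I(S;T) = H(S) + H(T) - H(S,T)
  = 1.2988 + 0.5436 - 1.8424
  = 0.0000 bits

I(A;B) = 1.4197 bits > I(S;T) = 0.0000 bits, so (A, B) has the higher mutual information (stronger dependence).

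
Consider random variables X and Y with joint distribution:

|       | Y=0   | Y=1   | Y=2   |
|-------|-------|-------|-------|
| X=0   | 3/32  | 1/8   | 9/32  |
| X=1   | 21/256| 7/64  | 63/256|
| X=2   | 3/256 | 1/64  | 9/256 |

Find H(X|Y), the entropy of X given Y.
Marginal P(Y) (column sums):
  P(Y=0) = 3/32 + 21/256 + 3/256 = 3/16
  P(Y=1) = 1/8 + 7/64 + 1/64 = 1/4
  P(Y=2) = 9/32 + 63/256 + 9/256 = 9/16

H(X|Y) = -Σ P(X,Y)·log₂ P(X|Y), where P(X|Y) = P(X,Y) / P(Y)
  (X=0,Y=0): P(X|Y) = (3/32)/(3/16) = 1/2;  -(3/32)·log₂(1/2) = 0.0938
  (X=0,Y=1): P(X|Y) = (1/8)/(1/4) = 1/2;  -(1/8)·log₂(1/2) = 0.1250
  (X=0,Y=2): P(X|Y) = (9/32)/(9/16) = 1/2;  -(9/32)·log₂(1/2) = 0.2813
  (X=1,Y=0): P(X|Y) = (21/256)/(3/16) = 7/16;  -(21/256)·log₂(7/16) = 0.0978
  (X=1,Y=1): P(X|Y) = (7/64)/(1/4) = 7/16;  -(7/64)·log₂(7/16) = 0.1304
  (X=1,Y=2): P(X|Y) = (63/256)/(9/16) = 7/16;  -(63/256)·log₂(7/16) = 0.2935
  (X=2,Y=0): P(X|Y) = (3/256)/(3/16) = 1/16;  -(3/256)·log₂(1/16) = 0.0469
  (X=2,Y=1): P(X|Y) = (1/64)/(1/4) = 1/16;  -(1/64)·log₂(1/16) = 0.0625
  (X=2,Y=2): P(X|Y) = (9/256)/(9/16) = 1/16;  -(9/256)·log₂(1/16) = 0.1406
H(X|Y) = 0.0938 + 0.1250 + 0.2813 + 0.0978 + 0.1304 + 0.2935 + 0.0469 + 0.0625 + 0.1406
  = 1.2718 bits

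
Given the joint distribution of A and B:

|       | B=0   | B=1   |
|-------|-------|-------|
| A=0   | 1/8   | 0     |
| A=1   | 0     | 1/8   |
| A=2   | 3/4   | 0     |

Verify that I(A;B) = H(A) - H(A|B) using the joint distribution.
Left side, from I(A;B) = H(A) + H(B) - H(A,B):
Marginal P(A) (row sums):
  P(A=0) = 1/8 + 0 = 1/8
  P(A=1) = 0 + 1/8 = 1/8
  P(A=2) = 3/4 + 0 = 3/4
Marginal P(B) (column sums):
  P(B=0) = 1/8 + 0 + 3/4 = 7/8
  P(B=1) = 0 + 1/8 + 0 = 1/8

H(A) = -[(1/8)·log₂(1/8) + (1/8)·log₂(1/8) + (3/4)·log₂(3/4)]
  = 0.3750 + 0.3750 + 0.3113
  = 1.0613 bits
H(B) = -[(7/8)·log₂(7/8) + (1/8)·log₂(1/8)]
  = 0.1686 + 0.3750
  = 0.5436 bits
H(A,B) = -[(1/8)·log₂(1/8) + (1/8)·log₂(1/8) + (3/4)·log₂(3/4)]
  = 0.3750 + 0.3750 + 0.3113
  = 1.0613 bits

I(A;B) = H(A) + H(B) - H(A,B)
  = 1.0613 + 0.5436 - 1.0613
  = 0.5436 bits

Right side, with H(A|B) computed directly from the conditional probabilities:
H(A|B) = -Σ P(A,B)·log₂ P(A|B), where P(A|B) = P(A,B) / P(B)
  (cells with P(A,B) = 0 contribute 0)
  (A=0,B=0): P(A|B) = (1/8)/(7/8) = 1/7;  -(1/8)·log₂(1/7) = 0.3509
  (A=1,B=1): P(A|B) = (1/8)/(1/8) = 1;  -(1/8)·log₂(1) = 0.0000
  (A=2,B=0): P(A|B) = (3/4)/(7/8) = 6/7;  -(3/4)·log₂(6/7) = 0.1668
H(A|B) = 0.3509 + 0.0000 + 0.1668
  = 0.5177 bits
H(A) - H(A|B) = 1.0613 - 0.5177 = 0.5436 bits

Both sides equal 0.5436 bits, so I(A;B) = H(A) - H(A|B) ✓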